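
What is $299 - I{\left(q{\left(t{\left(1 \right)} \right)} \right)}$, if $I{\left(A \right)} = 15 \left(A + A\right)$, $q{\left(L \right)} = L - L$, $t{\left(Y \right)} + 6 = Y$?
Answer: $299$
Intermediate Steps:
$t{\left(Y \right)} = -6 + Y$
$q{\left(L \right)} = 0$
$I{\left(A \right)} = 30 A$ ($I{\left(A \right)} = 15 \cdot 2 A = 30 A$)
$299 - I{\left(q{\left(t{\left(1 \right)} \right)} \right)} = 299 - 30 \cdot 0 = 299 - 0 = 299 + 0 = 299$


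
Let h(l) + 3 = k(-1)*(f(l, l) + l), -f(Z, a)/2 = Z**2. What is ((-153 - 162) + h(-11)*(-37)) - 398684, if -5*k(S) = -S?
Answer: -2003801/5 ≈ -4.0076e+5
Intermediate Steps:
f(Z, a) = -2*Z**2
k(S) = S/5 (k(S) = -(-1)*S/5 = S/5)
h(l) = -3 - l/5 + 2*l**2/5 (h(l) = -3 + ((1/5)*(-1))*(-2*l**2 + l) = -3 - (l - 2*l**2)/5 = -3 + (-l/5 + 2*l**2/5) = -3 - l/5 + 2*l**2/5)
((-153 - 162) + h(-11)*(-37)) - 398684 = ((-153 - 162) + (-3 - 1/5*(-11) + (2/5)*(-11)**2)*(-37)) - 398684 = (-315 + (-3 + 11/5 + (2/5)*121)*(-37)) - 398684 = (-315 + (-3 + 11/5 + 242/5)*(-37)) - 398684 = (-315 + (238/5)*(-37)) - 398684 = (-315 - 8806/5) - 398684 = -10381/5 - 398684 = -2003801/5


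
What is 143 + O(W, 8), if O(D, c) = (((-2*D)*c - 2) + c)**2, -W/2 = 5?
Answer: 27699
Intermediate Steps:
W = -10 (W = -2*5 = -10)
O(D, c) = (-2 + c - 2*D*c)**2 (O(D, c) = ((-2*D*c - 2) + c)**2 = ((-2 - 2*D*c) + c)**2 = (-2 + c - 2*D*c)**2)
143 + O(W, 8) = 143 + (2 - 1*8 + 2*(-10)*8)**2 = 143 + (2 - 8 - 160)**2 = 143 + (-166)**2 = 143 + 27556 = 27699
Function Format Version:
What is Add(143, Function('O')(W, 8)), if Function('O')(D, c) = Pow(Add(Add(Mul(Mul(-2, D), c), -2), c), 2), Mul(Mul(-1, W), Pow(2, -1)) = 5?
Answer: 27699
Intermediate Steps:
W = -10 (W = Mul(-2, 5) = -10)
Function('O')(D, c) = Pow(Add(-2, c, Mul(-2, D, c)), 2) (Function('O')(D, c) = Pow(Add(Add(Mul(-2, D, c), -2), c), 2) = Pow(Add(Add(-2, Mul(-2, D, c)), c), 2) = Pow(Add(-2, c, Mul(-2, D, c)), 2))
Add(143, Function('O')(W, 8)) = Add(143, Pow(Add(2, Mul(-1, 8), Mul(2, -10, 8)), 2)) = Add(143, Pow(Add(2, -8, -160), 2)) = Add(143, Pow(-166, 2)) = Add(143, 27556) = 27699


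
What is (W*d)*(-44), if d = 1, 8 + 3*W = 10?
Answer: -88/3 ≈ -29.333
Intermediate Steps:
W = 2/3 (W = -8/3 + (1/3)*10 = -8/3 + 10/3 = 2/3 ≈ 0.66667)
(W*d)*(-44) = ((2/3)*1)*(-44) = (2/3)*(-44) = -88/3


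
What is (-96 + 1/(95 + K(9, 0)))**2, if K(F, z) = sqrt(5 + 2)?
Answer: 187330122674/20331081 + 865633*sqrt(7)/40662162 ≈ 9214.0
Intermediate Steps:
K(F, z) = sqrt(7)
(-96 + 1/(95 + K(9, 0)))**2 = (-96 + 1/(95 + sqrt(7)))**2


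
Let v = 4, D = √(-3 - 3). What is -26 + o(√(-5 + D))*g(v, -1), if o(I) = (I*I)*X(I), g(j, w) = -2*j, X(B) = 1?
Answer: 14 - 8*I*√6 ≈ 14.0 - 19.596*I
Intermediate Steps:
D = I*√6 (D = √(-6) = I*√6 ≈ 2.4495*I)
o(I) = I² (o(I) = (I*I)*1 = I²*1 = I²)
-26 + o(√(-5 + D))*g(v, -1) = -26 + (√(-5 + I*√6))²*(-2*4) = -26 + (-5 + I*√6)*(-8) = -26 + (40 - 8*I*√6) = 14 - 8*I*√6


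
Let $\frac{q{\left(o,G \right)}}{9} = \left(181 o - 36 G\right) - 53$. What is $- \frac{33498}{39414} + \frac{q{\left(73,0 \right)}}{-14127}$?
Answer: $- \frac{285634467}{30933421} \approx -9.2338$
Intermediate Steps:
$q{\left(o,G \right)} = -477 - 324 G + 1629 o$ ($q{\left(o,G \right)} = 9 \left(\left(181 o - 36 G\right) - 53\right) = 9 \left(\left(- 36 G + 181 o\right) - 53\right) = 9 \left(-53 - 36 G + 181 o\right) = -477 - 324 G + 1629 o$)
$- \frac{33498}{39414} + \frac{q{\left(73,0 \right)}}{-14127} = - \frac{33498}{39414} + \frac{-477 - 0 + 1629 \cdot 73}{-14127} = \left(-33498\right) \frac{1}{39414} + \left(-477 + 0 + 118917\right) \left(- \frac{1}{14127}\right) = - \frac{5583}{6569} + 118440 \left(- \frac{1}{14127}\right) = - \frac{5583}{6569} - \frac{39480}{4709} = - \frac{285634467}{30933421}$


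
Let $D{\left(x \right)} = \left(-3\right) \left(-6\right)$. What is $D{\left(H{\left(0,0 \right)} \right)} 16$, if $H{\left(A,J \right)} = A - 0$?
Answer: $288$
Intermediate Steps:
$H{\left(A,J \right)} = A$ ($H{\left(A,J \right)} = A + 0 = A$)
$D{\left(x \right)} = 18$
$D{\left(H{\left(0,0 \right)} \right)} 16 = 18 \cdot 16 = 288$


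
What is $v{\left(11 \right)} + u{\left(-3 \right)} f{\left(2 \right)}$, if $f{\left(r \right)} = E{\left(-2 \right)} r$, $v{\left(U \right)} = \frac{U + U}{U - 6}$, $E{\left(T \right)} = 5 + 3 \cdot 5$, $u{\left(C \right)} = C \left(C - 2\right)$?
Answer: $\frac{3022}{5} \approx 604.4$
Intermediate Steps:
$u{\left(C \right)} = C \left(-2 + C\right)$
$E{\left(T \right)} = 20$ ($E{\left(T \right)} = 5 + 15 = 20$)
$v{\left(U \right)} = \frac{2 U}{-6 + U}$
$f{\left(r \right)} = 20 r$
$v{\left(11 \right)} + u{\left(-3 \right)} f{\left(2 \right)} = 2 \cdot 11 \frac{1}{-6 + 11} + - 3 \left(-2 - 3\right) 20 \cdot 2 = 2 \cdot 11 \cdot \frac{1}{5} + \left(-3\right) \left(-5\right) 40 = 2 \cdot 11 \cdot \frac{1}{5} + 15 \cdot 40 = \frac{22}{5} + 600 = \frac{3022}{5}$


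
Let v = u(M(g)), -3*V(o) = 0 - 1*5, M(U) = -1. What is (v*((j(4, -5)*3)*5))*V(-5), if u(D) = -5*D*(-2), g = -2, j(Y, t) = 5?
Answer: -1250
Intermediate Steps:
V(o) = 5/3 (V(o) = -(0 - 1*5)/3 = -(0 - 5)/3 = -⅓*(-5) = 5/3)
u(D) = 10*D
v = -10 (v = 10*(-1) = -10)
(v*((j(4, -5)*3)*5))*V(-5) = -10*5*3*5*(5/3) = -150*5*(5/3) = -10*75*(5/3) = -750*5/3 = -1250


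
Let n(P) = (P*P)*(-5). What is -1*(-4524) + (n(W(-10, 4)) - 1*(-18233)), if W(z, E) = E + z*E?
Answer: 16277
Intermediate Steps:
W(z, E) = E + E*z
n(P) = -5*P² (n(P) = P²*(-5) = -5*P²)
-1*(-4524) + (n(W(-10, 4)) - 1*(-18233)) = -1*(-4524) + (-5*16*(1 - 10)² - 1*(-18233)) = 4524 + (-5*(4*(-9))² + 18233) = 4524 + (-5*(-36)² + 18233) = 4524 + (-5*1296 + 18233) = 4524 + (-6480 + 18233) = 4524 + 11753 = 16277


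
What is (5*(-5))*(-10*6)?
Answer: 1500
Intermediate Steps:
(5*(-5))*(-10*6) = -25*(-60) = 1500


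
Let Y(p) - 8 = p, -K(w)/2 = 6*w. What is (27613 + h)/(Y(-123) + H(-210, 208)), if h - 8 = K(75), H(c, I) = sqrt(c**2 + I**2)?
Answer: 1024305/24713 + 17814*sqrt(21841)/24713 ≈ 147.98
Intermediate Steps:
K(w) = -12*w
Y(p) = 8 + p
H(c, I) = sqrt(I**2 + c**2)
h = -892 (h = 8 - 12*75 = 8 - 900 = -892)
(27613 + h)/(Y(-123) + H(-210, 208)) = (27613 - 892)/((8 - 123) + sqrt(208**2 + (-210)**2)) = 26721/(-115 + sqrt(43264 + 44100)) = 26721/(-115 + sqrt(87364)) = 26721/(-115 + 2*sqrt(21841))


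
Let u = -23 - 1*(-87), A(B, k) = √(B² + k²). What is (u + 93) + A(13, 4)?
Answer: 157 + √185 ≈ 170.60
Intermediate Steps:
u = 64 (u = -23 + 87 = 64)
(u + 93) + A(13, 4) = (64 + 93) + √(13² + 4²) = 157 + √(169 + 16) = 157 + √185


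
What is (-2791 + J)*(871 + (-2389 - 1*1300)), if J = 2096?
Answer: 1958510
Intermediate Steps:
(-2791 + J)*(871 + (-2389 - 1*1300)) = (-2791 + 2096)*(871 + (-2389 - 1*1300)) = -695*(871 + (-2389 - 1300)) = -695*(871 - 3689) = -695*(-2818) = 1958510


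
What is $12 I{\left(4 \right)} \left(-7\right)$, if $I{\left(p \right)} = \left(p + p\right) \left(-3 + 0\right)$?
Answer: $2016$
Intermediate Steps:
$I{\left(p \right)} = - 6 p$ ($I{\left(p \right)} = 2 p \left(-3\right) = - 6 p$)
$12 I{\left(4 \right)} \left(-7\right) = 12 \left(\left(-6\right) 4\right) \left(-7\right) = 12 \left(-24\right) \left(-7\right) = \left(-288\right) \left(-7\right) = 2016$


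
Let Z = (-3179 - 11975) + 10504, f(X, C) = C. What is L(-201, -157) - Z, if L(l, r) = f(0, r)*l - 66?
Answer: 36141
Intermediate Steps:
L(l, r) = -66 + l*r (L(l, r) = r*l - 66 = l*r - 66 = -66 + l*r)
Z = -4650 (Z = -15154 + 10504 = -4650)
L(-201, -157) - Z = (-66 - 201*(-157)) - 1*(-4650) = (-66 + 31557) + 4650 = 31491 + 4650 = 36141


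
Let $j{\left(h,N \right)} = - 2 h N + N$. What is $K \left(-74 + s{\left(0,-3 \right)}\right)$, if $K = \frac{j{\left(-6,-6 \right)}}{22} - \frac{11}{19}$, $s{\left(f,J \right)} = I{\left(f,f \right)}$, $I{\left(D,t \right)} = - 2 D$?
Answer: $\frac{63788}{209} \approx 305.21$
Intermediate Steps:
$j{\left(h,N \right)} = N - 2 N h$ ($j{\left(h,N \right)} = - 2 N h + N = N - 2 N h$)
$s{\left(f,J \right)} = - 2 f$
$K = - \frac{862}{209}$ ($K = \frac{\left(-6\right) \left(1 - -12\right)}{22} - \frac{11}{19} = - 6 \left(1 + 12\right) \frac{1}{22} - \frac{11}{19} = \left(-6\right) 13 \cdot \frac{1}{22} - \frac{11}{19} = \left(-78\right) \frac{1}{22} - \frac{11}{19} = - \frac{39}{11} - \frac{11}{19} = - \frac{862}{209} \approx -4.1244$)
$K \left(-74 + s{\left(0,-3 \right)}\right) = - \frac{862 \left(-74 - 0\right)}{209} = - \frac{862 \left(-74 + 0\right)}{209} = \left(- \frac{862}{209}\right) \left(-74\right) = \frac{63788}{209}$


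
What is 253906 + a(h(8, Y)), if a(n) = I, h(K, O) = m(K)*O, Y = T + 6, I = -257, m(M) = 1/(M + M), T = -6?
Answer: 253649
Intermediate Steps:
m(M) = 1/(2*M)
Y = 0 (Y = -6 + 6 = 0)
h(K, O) = O/(2*K) (h(K, O) = (1/(2*K))*O = O/(2*K))
a(n) = -257
253906 + a(h(8, Y)) = 253906 - 257 = 253649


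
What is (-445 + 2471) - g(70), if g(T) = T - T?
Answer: 2026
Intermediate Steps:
g(T) = 0
(-445 + 2471) - g(70) = (-445 + 2471) - 1*0 = 2026 + 0 = 2026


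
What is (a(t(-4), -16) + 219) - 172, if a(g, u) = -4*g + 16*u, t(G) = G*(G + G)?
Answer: -337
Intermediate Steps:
t(G) = 2*G² (t(G) = G*(2*G) = 2*G²)
(a(t(-4), -16) + 219) - 172 = ((-8*(-4)² + 16*(-16)) + 219) - 172 = ((-8*16 - 256) + 219) - 172 = ((-4*32 - 256) + 219) - 172 = ((-128 - 256) + 219) - 172 = (-384 + 219) - 172 = -165 - 172 = -337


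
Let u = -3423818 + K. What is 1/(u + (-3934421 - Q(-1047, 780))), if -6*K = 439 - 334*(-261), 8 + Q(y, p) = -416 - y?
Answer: -6/44240785 ≈ -1.3562e-7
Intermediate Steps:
Q(y, p) = -424 - y (Q(y, p) = -8 + (-416 - y) = -424 - y)
K = -87613/6 (K = -(439 - 334*(-261))/6 = -(439 + 87174)/6 = -⅙*87613 = -87613/6 ≈ -14602.)
u = -20630521/6 (u = -3423818 - 87613/6 = -20630521/6 ≈ -3.4384e+6)
1/(u + (-3934421 - Q(-1047, 780))) = 1/(-20630521/6 + (-3934421 - (-424 - 1*(-1047)))) = 1/(-20630521/6 + (-3934421 - (-424 + 1047))) = 1/(-20630521/6 + (-3934421 - 1*623)) = 1/(-20630521/6 + (-3934421 - 623)) = 1/(-20630521/6 - 3935044) = 1/(-44240785/6) = -6/44240785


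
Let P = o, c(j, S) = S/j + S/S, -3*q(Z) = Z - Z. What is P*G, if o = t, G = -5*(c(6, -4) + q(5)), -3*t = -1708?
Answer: -8540/9 ≈ -948.89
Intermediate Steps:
q(Z) = 0 (q(Z) = -(Z - Z)/3 = -⅓*0 = 0)
c(j, S) = 1 + S/j (c(j, S) = S/j + 1 = 1 + S/j)
t = 1708/3 (t = -⅓*(-1708) = 1708/3 ≈ 569.33)
G = -5/3 (G = -5*((-4 + 6)/6 + 0) = -5*((⅙)*2 + 0) = -5*(⅓ + 0) = -5*⅓ = -5/3 ≈ -1.6667)
o = 1708/3 ≈ 569.33
P = 1708/3 ≈ 569.33
P*G = (1708/3)*(-5/3) = -8540/9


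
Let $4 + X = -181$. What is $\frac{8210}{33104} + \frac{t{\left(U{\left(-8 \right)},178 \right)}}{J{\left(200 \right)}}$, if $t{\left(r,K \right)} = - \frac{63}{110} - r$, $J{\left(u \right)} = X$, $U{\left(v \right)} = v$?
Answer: $\frac{35006883}{168416600} \approx 0.20786$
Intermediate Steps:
$X = -185$ ($X = -4 - 181 = -185$)
$J{\left(u \right)} = -185$
$t{\left(r,K \right)} = - \frac{63}{110} - r$ ($t{\left(r,K \right)} = \left(-63\right) \frac{1}{110} - r = - \frac{63}{110} - r$)
$\frac{8210}{33104} + \frac{t{\left(U{\left(-8 \right)},178 \right)}}{J{\left(200 \right)}} = \frac{8210}{33104} + \frac{- \frac{63}{110} - -8}{-185} = 8210 \cdot \frac{1}{33104} + \left(- \frac{63}{110} + 8\right) \left(- \frac{1}{185}\right) = \frac{4105}{16552} + \frac{817}{110} \left(- \frac{1}{185}\right) = \frac{4105}{16552} - \frac{817}{20350} = \frac{35006883}{168416600}$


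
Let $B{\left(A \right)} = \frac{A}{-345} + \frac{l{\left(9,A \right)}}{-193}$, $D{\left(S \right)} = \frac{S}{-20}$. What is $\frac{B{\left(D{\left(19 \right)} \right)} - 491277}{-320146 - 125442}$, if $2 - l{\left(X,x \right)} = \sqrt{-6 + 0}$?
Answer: $\frac{59475781003}{53944503600} - \frac{i \sqrt{6}}{85998484} \approx 1.1025 - 2.8483 \cdot 10^{-8} i$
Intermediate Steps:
$l{\left(X,x \right)} = 2 - i \sqrt{6}$ ($l{\left(X,x \right)} = 2 - \sqrt{-6 + 0} = 2 - \sqrt{-6} = 2 - i \sqrt{6}$)
$D{\left(S \right)} = - \frac{S}{20}$ ($D{\left(S \right)} = S \left(- \frac{1}{20}\right) = - \frac{S}{20}$)
$B{\left(A \right)} = - \frac{2}{193} - \frac{A}{345} + \frac{i \sqrt{6}}{193}$ ($B{\left(A \right)} = \frac{A}{-345} + \frac{2 - i \sqrt{6}}{-193} = A \left(- \frac{1}{345}\right) + \left(2 - i \sqrt{6}\right) \left(- \frac{1}{193}\right) = - \frac{A}{345} - \left(\frac{2}{193} - \frac{i \sqrt{6}}{193}\right) = - \frac{2}{193} - \frac{A}{345} + \frac{i \sqrt{6}}{193}$)
$\frac{B{\left(D{\left(19 \right)} \right)} - 491277}{-320146 - 125442} = \frac{\left(- \frac{2}{193} - \frac{\left(- \frac{1}{20}\right) 19}{345} + \frac{i \sqrt{6}}{193}\right) - 491277}{-320146 - 125442} = \frac{\left(- \frac{2}{193} - - \frac{19}{6900} + \frac{i \sqrt{6}}{193}\right) - 491277}{-445588} = \left(\left(- \frac{2}{193} + \frac{19}{6900} + \frac{i \sqrt{6}}{193}\right) - 491277\right) \left(- \frac{1}{445588}\right) = \left(\left(- \frac{10133}{1331700} + \frac{i \sqrt{6}}{193}\right) - 491277\right) \left(- \frac{1}{445588}\right) = \left(- \frac{654233591033}{1331700} + \frac{i \sqrt{6}}{193}\right) \left(- \frac{1}{445588}\right) = \frac{59475781003}{53944503600} - \frac{i \sqrt{6}}{85998484}$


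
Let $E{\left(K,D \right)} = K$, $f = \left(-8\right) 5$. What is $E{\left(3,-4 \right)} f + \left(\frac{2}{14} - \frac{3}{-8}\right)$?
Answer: $- \frac{6691}{56} \approx -119.48$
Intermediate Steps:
$f = -40$
$E{\left(3,-4 \right)} f + \left(\frac{2}{14} - \frac{3}{-8}\right) = 3 \left(-40\right) + \left(\frac{2}{14} - \frac{3}{-8}\right) = -120 + \left(2 \cdot \frac{1}{14} - - \frac{3}{8}\right) = -120 + \left(\frac{1}{7} + \frac{3}{8}\right) = -120 + \frac{29}{56} = - \frac{6691}{56}$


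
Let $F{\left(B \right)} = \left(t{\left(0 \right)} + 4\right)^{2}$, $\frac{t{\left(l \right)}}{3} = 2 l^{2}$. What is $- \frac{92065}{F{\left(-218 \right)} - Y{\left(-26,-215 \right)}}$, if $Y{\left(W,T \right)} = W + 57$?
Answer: $\frac{18413}{3} \approx 6137.7$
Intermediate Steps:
$Y{\left(W,T \right)} = 57 + W$
$t{\left(l \right)} = 6 l^{2}$ ($t{\left(l \right)} = 3 \cdot 2 l^{2} = 6 l^{2}$)
$F{\left(B \right)} = 16$ ($F{\left(B \right)} = \left(6 \cdot 0^{2} + 4\right)^{2} = \left(6 \cdot 0 + 4\right)^{2} = \left(0 + 4\right)^{2} = 4^{2} = 16$)
$- \frac{92065}{F{\left(-218 \right)} - Y{\left(-26,-215 \right)}} = - \frac{92065}{16 - \left(57 - 26\right)} = - \frac{92065}{16 - 31} = - \frac{92065}{-15} = \left(-92065\right) \left(- \frac{1}{15}\right) = \frac{18413}{3}$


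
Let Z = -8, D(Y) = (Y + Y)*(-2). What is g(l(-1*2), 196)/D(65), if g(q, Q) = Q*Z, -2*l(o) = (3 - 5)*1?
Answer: 392/65 ≈ 6.0308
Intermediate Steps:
D(Y) = -4*Y (D(Y) = (2*Y)*(-2) = -4*Y)
l(o) = 1 (l(o) = -(3 - 5)/2 = -(-1) = -½*(-2) = 1)
g(q, Q) = -8*Q (g(q, Q) = Q*(-8) = -8*Q)
g(l(-1*2), 196)/D(65) = (-8*196)/((-4*65)) = -1568/(-260) = -1568*(-1/260) = 392/65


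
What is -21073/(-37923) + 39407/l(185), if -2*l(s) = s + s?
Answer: -1490533156/7015755 ≈ -212.46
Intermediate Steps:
l(s) = -s (l(s) = -(s + s)/2 = -s)
-21073/(-37923) + 39407/l(185) = -21073/(-37923) + 39407/((-1*185)) = -21073*(-1/37923) + 39407/(-185) = 21073/37923 + 39407*(-1/185) = 21073/37923 - 39407/185 = -1490533156/7015755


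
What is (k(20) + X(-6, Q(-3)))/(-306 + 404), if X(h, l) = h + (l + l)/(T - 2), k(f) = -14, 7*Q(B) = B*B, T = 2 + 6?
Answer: -137/686 ≈ -0.19971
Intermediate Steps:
T = 8
Q(B) = B²/7 (Q(B) = (B*B)/7 = B²/7)
X(h, l) = h + l/3 (X(h, l) = h + (l + l)/(8 - 2) = h + (2*l)/6 = h + (2*l)*(⅙) = h + l/3)
(k(20) + X(-6, Q(-3)))/(-306 + 404) = (-14 + (-6 + ((⅐)*(-3)²)/3))/(-306 + 404) = (-14 + (-6 + ((⅐)*9)/3))/98 = (-14 + (-6 + (⅓)*(9/7)))*(1/98) = (-14 + (-6 + 3/7))*(1/98) = (-14 - 39/7)*(1/98) = -137/7*1/98 = -137/686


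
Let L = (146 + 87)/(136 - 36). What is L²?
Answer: 54289/10000 ≈ 5.4289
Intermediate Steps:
L = 233/100 ≈ 2.3300
L² = (233/100)² = 54289/10000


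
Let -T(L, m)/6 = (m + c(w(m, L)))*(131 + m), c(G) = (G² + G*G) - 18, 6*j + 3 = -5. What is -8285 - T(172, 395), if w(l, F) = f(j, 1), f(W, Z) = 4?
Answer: 1282519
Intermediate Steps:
j = -4/3 (j = -½ + (⅙)*(-5) = -½ - ⅚ = -4/3 ≈ -1.3333)
w(l, F) = 4
c(G) = -18 + 2*G² (c(G) = (G² + G²) - 18 = 2*G² - 18 = -18 + 2*G²)
T(L, m) = -6*(14 + m)*(131 + m) (T(L, m) = -6*(m + (-18 + 2*4²))*(131 + m) = -6*(m + (-18 + 2*16))*(131 + m) = -6*(m + (-18 + 32))*(131 + m) = -6*(m + 14)*(131 + m) = -6*(14 + m)*(131 + m))
-8285 - T(172, 395) = -8285 - (-11004 - 870*395 - 6*395²) = -8285 - (-11004 - 343650 - 6*156025) = -8285 - (-11004 - 343650 - 936150) = -8285 - 1*(-1290804) = -8285 + 1290804 = 1282519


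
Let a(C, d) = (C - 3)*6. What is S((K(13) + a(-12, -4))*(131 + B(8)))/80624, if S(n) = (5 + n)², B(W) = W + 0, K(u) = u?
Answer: 28611801/20156 ≈ 1419.5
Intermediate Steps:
a(C, d) = -18 + 6*C (a(C, d) = (-3 + C)*6 = -18 + 6*C)
B(W) = W
S((K(13) + a(-12, -4))*(131 + B(8)))/80624 = (5 + (13 + (-18 + 6*(-12)))*(131 + 8))²/80624 = (5 + (13 + (-18 - 72))*139)²*(1/80624) = (5 + (13 - 90)*139)²*(1/80624) = (5 - 77*139)²*(1/80624) = (5 - 10703)²*(1/80624) = (-10698)²*(1/80624) = 114447204*(1/80624) = 28611801/20156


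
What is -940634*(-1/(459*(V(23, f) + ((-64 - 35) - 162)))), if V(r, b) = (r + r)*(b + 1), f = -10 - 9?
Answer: -940634/499851 ≈ -1.8818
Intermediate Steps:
f = -19
V(r, b) = 2*r*(1 + b) (V(r, b) = (2*r)*(1 + b) = 2*r*(1 + b))
-940634*(-1/(459*(V(23, f) + ((-64 - 35) - 162)))) = -940634*(-1/(459*(2*23*(1 - 19) + ((-64 - 35) - 162)))) = -940634*(-1/(459*(2*23*(-18) + (-99 - 162)))) = -940634*(-1/(459*(-828 - 261))) = -940634/((-459*(-1089))) = -940634/499851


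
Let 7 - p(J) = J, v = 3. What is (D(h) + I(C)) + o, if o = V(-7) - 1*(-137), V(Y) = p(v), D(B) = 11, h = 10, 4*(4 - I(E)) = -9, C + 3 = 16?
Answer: 633/4 ≈ 158.25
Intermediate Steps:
C = 13 (C = -3 + 16 = 13)
p(J) = 7 - J
I(E) = 25/4 (I(E) = 4 - ¼*(-9) = 4 + 9/4 = 25/4)
V(Y) = 4 (V(Y) = 7 - 1*3 = 7 - 3 = 4)
o = 141 (o = 4 - 1*(-137) = 4 + 137 = 141)
(D(h) + I(C)) + o = (11 + 25/4) + 141 = 69/4 + 141 = 633/4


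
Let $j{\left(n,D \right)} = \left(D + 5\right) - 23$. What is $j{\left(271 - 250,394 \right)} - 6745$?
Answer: $-6369$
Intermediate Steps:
$j{\left(n,D \right)} = -18 + D$ ($j{\left(n,D \right)} = \left(5 + D\right) - 23 = -18 + D$)
$j{\left(271 - 250,394 \right)} - 6745 = \left(-18 + 394\right) - 6745 = 376 - 6745 = -6369$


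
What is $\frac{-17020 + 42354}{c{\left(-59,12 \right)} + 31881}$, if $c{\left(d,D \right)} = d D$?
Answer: $\frac{25334}{31173} \approx 0.81269$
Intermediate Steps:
$c{\left(d,D \right)} = D d$
$\frac{-17020 + 42354}{c{\left(-59,12 \right)} + 31881} = \frac{-17020 + 42354}{12 \left(-59\right) + 31881} = \frac{25334}{-708 + 31881} = \frac{25334}{31173}$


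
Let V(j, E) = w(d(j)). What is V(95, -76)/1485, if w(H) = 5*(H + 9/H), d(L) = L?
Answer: 9034/28215 ≈ 0.32018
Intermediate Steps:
w(H) = 5*H + 45/H
V(j, E) = 5*j + 45/j
V(95, -76)/1485 = (5*95 + 45/95)/1485 = (475 + 45*(1/95))*(1/1485) = (475 + 9/19)*(1/1485) = (9034/19)*(1/1485) = 9034/28215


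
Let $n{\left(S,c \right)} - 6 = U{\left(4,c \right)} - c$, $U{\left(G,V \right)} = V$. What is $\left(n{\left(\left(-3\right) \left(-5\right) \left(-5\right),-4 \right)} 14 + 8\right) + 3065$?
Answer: $3157$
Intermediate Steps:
$n{\left(S,c \right)} = 6$ ($n{\left(S,c \right)} = 6 + \left(c - c\right) = 6 + 0 = 6$)
$\left(n{\left(\left(-3\right) \left(-5\right) \left(-5\right),-4 \right)} 14 + 8\right) + 3065 = \left(6 \cdot 14 + 8\right) + 3065 = \left(84 + 8\right) + 3065 = 92 + 3065 = 3157$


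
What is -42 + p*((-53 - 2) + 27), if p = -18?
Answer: 462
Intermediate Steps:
-42 + p*((-53 - 2) + 27) = -42 - 18*((-53 - 2) + 27) = -42 - 18*(-55 + 27) = -42 - 18*(-28) = -42 + 504 = 462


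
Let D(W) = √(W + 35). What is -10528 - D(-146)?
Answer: -10528 - I*√111 ≈ -10528.0 - 10.536*I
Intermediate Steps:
D(W) = √(35 + W)
-10528 - D(-146) = -10528 - √(35 - 146) = -10528 - √(-111) = -10528 - I*√111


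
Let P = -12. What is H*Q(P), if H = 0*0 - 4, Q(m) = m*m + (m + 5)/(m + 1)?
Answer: -6364/11 ≈ -578.54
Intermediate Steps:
Q(m) = m² + (5 + m)/(1 + m)
H = -4 (H = 0 - 4 = -4)
H*Q(P) = -4*(5 - 12 + (-12)² + (-12)³)/(1 - 12) = -4*(5 - 12 + 144 - 1728)/(-11) = -(-4)*(-1591)/11 = -4*1591/11 = -6364/11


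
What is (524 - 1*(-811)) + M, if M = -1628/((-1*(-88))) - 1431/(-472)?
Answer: 622819/472 ≈ 1319.5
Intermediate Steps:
M = -7301/472 (M = -1628/88 - 1431*(-1/472) = -1628*1/88 + 1431/472 = -37/2 + 1431/472 = -7301/472 ≈ -15.468)
(524 - 1*(-811)) + M = (524 - 1*(-811)) - 7301/472 = (524 + 811) - 7301/472 = 1335 - 7301/472 = 622819/472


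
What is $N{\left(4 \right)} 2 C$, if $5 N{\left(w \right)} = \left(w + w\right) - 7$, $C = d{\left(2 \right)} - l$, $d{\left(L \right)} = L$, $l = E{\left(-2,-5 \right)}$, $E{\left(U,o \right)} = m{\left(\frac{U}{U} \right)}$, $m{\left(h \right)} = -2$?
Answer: $\frac{8}{5} \approx 1.6$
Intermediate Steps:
$E{\left(U,o \right)} = -2$
$l = -2$
$C = 4$ ($C = 2 - -2 = 2 + 2 = 4$)
$N{\left(w \right)} = - \frac{7}{5} + \frac{2 w}{5}$ ($N{\left(w \right)} = \frac{\left(w + w\right) - 7}{5} = \frac{2 w - 7}{5} = \frac{-7 + 2 w}{5} = - \frac{7}{5} + \frac{2 w}{5}$)
$N{\left(4 \right)} 2 C = \left(- \frac{7}{5} + \frac{2}{5} \cdot 4\right) 2 \cdot 4 = \left(- \frac{7}{5} + \frac{8}{5}\right) 8 = \frac{1}{5} \cdot 8 = \frac{8}{5}$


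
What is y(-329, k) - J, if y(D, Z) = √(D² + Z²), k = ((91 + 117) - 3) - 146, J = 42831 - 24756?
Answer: -18075 + √111722 ≈ -17741.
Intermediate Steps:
J = 18075
k = 59 (k = (208 - 3) - 146 = 205 - 146 = 59)
y(-329, k) - J = √((-329)² + 59²) - 1*18075 = √(108241 + 3481) - 18075 = √111722 - 18075 = -18075 + √111722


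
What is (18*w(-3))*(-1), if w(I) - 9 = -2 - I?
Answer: -180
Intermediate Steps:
w(I) = 7 - I (w(I) = 9 + (-2 - I) = 7 - I)
(18*w(-3))*(-1) = (18*(7 - 1*(-3)))*(-1) = (18*(7 + 3))*(-1) = (18*10)*(-1) = 180*(-1) = -180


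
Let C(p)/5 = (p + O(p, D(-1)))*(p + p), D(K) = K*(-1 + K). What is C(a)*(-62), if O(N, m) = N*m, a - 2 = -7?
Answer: -46500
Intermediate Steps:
a = -5 (a = 2 - 7 = -5)
C(p) = 30*p**2 (C(p) = 5*((p + p*(-(-1 - 1)))*(p + p)) = 5*((p + p*(-1*(-2)))*(2*p)) = 5*((p + p*2)*(2*p)) = 5*((p + 2*p)*(2*p)) = 5*((3*p)*(2*p)) = 5*(6*p**2) = 30*p**2)
C(a)*(-62) = (30*(-5)**2)*(-62) = (30*25)*(-62) = 750*(-62) = -46500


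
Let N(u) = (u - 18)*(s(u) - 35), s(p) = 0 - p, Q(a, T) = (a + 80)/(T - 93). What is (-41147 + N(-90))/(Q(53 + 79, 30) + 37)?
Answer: -2966481/2119 ≈ -1399.9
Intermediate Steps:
Q(a, T) = (80 + a)/(-93 + T)
s(p) = -p
N(u) = (-35 - u)*(-18 + u) (N(u) = (u - 18)*(-u - 35) = (-18 + u)*(-35 - u) = (-35 - u)*(-18 + u))
(-41147 + N(-90))/(Q(53 + 79, 30) + 37) = (-41147 + (630 - 1*(-90)² - 17*(-90)))/((80 + (53 + 79))/(-93 + 30) + 37) = (-41147 + (630 - 1*8100 + 1530))/((80 + 132)/(-63) + 37) = (-41147 + (630 - 8100 + 1530))/(-1/63*212 + 37) = (-41147 - 5940)/(-212/63 + 37) = -47087/2119/63 = -47087*63/2119 = -2966481/2119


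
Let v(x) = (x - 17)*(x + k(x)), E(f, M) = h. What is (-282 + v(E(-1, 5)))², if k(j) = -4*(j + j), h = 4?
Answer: 6724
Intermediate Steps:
E(f, M) = 4
k(j) = -8*j
v(x) = -7*x*(-17 + x) (v(x) = (x - 17)*(x - 8*x) = (-17 + x)*(-7*x) = -7*x*(-17 + x))
(-282 + v(E(-1, 5)))² = (-282 + 7*4*(17 - 1*4))² = (-282 + 7*4*(17 - 4))² = (-282 + 7*4*13)² = (-282 + 364)² = 82² = 6724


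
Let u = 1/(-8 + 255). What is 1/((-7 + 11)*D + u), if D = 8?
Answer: 247/7905 ≈ 0.031246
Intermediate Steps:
u = 1/247 ≈ 0.0040486
1/((-7 + 11)*D + u) = 1/((-7 + 11)*8 + 1/247) = 1/(4*8 + 1/247) = 1/(32 + 1/247) = 1/(7905/247) = 247/7905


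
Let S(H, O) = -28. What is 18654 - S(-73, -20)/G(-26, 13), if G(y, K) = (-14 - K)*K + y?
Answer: 7032530/377 ≈ 18654.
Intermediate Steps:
G(y, K) = y + K*(-14 - K) (G(y, K) = K*(-14 - K) + y = y + K*(-14 - K))
18654 - S(-73, -20)/G(-26, 13) = 18654 - (-28)/(-26 - 1*13**2 - 14*13) = 18654 - (-28)/(-26 - 1*169 - 182) = 18654 - (-28)/(-26 - 169 - 182) = 18654 - (-28)/(-377) = 18654 - (-28)*(-1)/377 = 18654 - 1*28/377 = 18654 - 28/377 = 7032530/377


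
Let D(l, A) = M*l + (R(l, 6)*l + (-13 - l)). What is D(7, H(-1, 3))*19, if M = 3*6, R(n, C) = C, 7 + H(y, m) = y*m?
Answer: 2812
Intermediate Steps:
H(y, m) = -7 + m*y (H(y, m) = -7 + y*m = -7 + m*y)
M = 18
D(l, A) = -13 + 23*l (D(l, A) = 18*l + (6*l + (-13 - l)) = 18*l + (-13 + 5*l) = -13 + 23*l)
D(7, H(-1, 3))*19 = (-13 + 23*7)*19 = (-13 + 161)*19 = 148*19 = 2812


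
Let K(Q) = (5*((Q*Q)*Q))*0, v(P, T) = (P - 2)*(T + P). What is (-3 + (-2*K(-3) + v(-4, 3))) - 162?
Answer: -159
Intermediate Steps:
v(P, T) = (-2 + P)*(P + T)
K(Q) = 0 (K(Q) = (5*(Q²*Q))*0 = (5*Q³)*0 = 0)
(-3 + (-2*K(-3) + v(-4, 3))) - 162 = (-3 + (-2*0 + ((-4)² - 2*(-4) - 2*3 - 4*3))) - 162 = (-3 + (0 + (16 + 8 - 6 - 12))) - 162 = (-3 + (0 + 6)) - 162 = (-3 + 6) - 162 = 3 - 162 = -159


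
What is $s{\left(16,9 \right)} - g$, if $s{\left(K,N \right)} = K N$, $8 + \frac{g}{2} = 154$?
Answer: $-148$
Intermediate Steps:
$g = 292$ ($g = -16 + 2 \cdot 154 = -16 + 308 = 292$)
$s{\left(16,9 \right)} - g = 16 \cdot 9 - 292 = 144 - 292 = -148$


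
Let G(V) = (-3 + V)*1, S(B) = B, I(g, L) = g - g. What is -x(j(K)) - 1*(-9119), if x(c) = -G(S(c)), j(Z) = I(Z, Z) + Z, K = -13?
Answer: 9103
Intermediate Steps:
I(g, L) = 0
G(V) = -3 + V
j(Z) = Z (j(Z) = 0 + Z = Z)
x(c) = 3 - c (x(c) = -(-3 + c) = 3 - c)
-x(j(K)) - 1*(-9119) = -(3 - 1*(-13)) - 1*(-9119) = -(3 + 13) + 9119 = -1*16 + 9119 = -16 + 9119 = 9103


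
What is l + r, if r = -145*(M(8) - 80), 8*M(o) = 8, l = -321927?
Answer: -310472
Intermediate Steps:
M(o) = 1 (M(o) = (1/8)*8 = 1)
r = 11455 (r = -145*(1 - 80) = -145*(-79) = 11455)
l + r = -321927 + 11455 = -310472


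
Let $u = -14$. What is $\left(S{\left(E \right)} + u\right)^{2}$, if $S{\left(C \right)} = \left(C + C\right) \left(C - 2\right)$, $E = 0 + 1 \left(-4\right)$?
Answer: $1156$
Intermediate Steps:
$E = -4$ ($E = 0 - 4 = -4$)
$S{\left(C \right)} = 2 C \left(-2 + C\right)$
$\left(S{\left(E \right)} + u\right)^{2} = \left(2 \left(-4\right) \left(-2 - 4\right) - 14\right)^{2} = \left(2 \left(-4\right) \left(-6\right) - 14\right)^{2} = \left(48 - 14\right)^{2} = 34^{2} = 1156$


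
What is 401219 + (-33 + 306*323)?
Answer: 500024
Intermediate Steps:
401219 + (-33 + 306*323) = 401219 + (-33 + 98838) = 401219 + 98805 = 500024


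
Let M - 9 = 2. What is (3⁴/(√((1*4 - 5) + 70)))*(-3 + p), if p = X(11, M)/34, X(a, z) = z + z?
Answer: -1080*√69/391 ≈ -22.944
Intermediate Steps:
M = 11 (M = 9 + 2 = 11)
X(a, z) = 2*z
p = 11/17 (p = (2*11)/34 = 22*(1/34) = 11/17 ≈ 0.64706)
(3⁴/(√((1*4 - 5) + 70)))*(-3 + p) = (3⁴/(√((1*4 - 5) + 70)))*(-3 + 11/17) = (81/(√((4 - 5) + 70)))*(-40/17) = (81/(√(-1 + 70)))*(-40/17) = (81/(√69))*(-40/17) = (81*(√69/69))*(-40/17) = (27*√69/23)*(-40/17) = -1080*√69/391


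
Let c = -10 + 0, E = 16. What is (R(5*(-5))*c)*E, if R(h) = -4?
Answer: 640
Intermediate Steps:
c = -10
(R(5*(-5))*c)*E = -4*(-10)*16 = 40*16 = 640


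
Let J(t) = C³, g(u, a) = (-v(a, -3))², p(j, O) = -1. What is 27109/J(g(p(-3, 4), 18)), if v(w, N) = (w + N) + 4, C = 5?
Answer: 27109/125 ≈ 216.87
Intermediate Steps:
v(w, N) = 4 + N + w (v(w, N) = (N + w) + 4 = 4 + N + w)
g(u, a) = (-1 - a)² (g(u, a) = (-(4 - 3 + a))² = (-(1 + a))² = (-1 - a)²)
J(t) = 125 (J(t) = 5³ = 125)
27109/J(g(p(-3, 4), 18)) = 27109/125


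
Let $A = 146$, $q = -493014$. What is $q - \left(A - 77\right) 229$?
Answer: $-508815$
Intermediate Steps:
$q - \left(A - 77\right) 229 = -493014 - \left(146 - 77\right) 229 = -493014 - 69 \cdot 229 = -493014 - 15801 = -508815$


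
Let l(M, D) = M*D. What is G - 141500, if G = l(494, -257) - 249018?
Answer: -517476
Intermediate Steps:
l(M, D) = D*M
G = -375976 (G = -257*494 - 249018 = -126958 - 249018 = -375976)
G - 141500 = -375976 - 141500 = -517476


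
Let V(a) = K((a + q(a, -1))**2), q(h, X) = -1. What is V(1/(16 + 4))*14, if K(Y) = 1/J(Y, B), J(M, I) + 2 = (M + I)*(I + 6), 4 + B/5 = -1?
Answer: 5600/182341 ≈ 0.030712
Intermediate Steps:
B = -25 (B = -20 + 5*(-1) = -20 - 5 = -25)
J(M, I) = -2 + (6 + I)*(I + M) (J(M, I) = -2 + (M + I)*(I + 6) = -2 + (I + M)*(6 + I) = -2 + (6 + I)*(I + M))
K(Y) = 1/(473 - 19*Y) (K(Y) = 1/(-2 + (-25)**2 + 6*(-25) + 6*Y - 25*Y) = 1/(-2 + 625 - 150 + 6*Y - 25*Y) = 1/(473 - 19*Y))
V(a) = -1/(-473 + 19*(-1 + a)**2) (V(a) = -1/(-473 + 19*(a - 1)**2) = -1/(-473 + 19*(-1 + a)**2))
V(1/(16 + 4))*14 = -1/(-473 + 19*(-1 + 1/(16 + 4))**2)*14 = -1/(-473 + 19*(-1 + 1/20)**2)*14 = -1/(-473 + 19*(-19/20)**2)*14 = -1/(-473 + 19*(361/400))*14 = -1/(-473 + 6859/400)*14 = -1/(-182341/400)*14 = -1*(-400/182341)*14 = (400/182341)*14 = 5600/182341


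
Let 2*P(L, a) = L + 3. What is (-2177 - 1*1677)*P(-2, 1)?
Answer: -1927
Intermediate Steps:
P(L, a) = 3/2 + L/2 (P(L, a) = (L + 3)/2 = (3 + L)/2 = 3/2 + L/2)
(-2177 - 1*1677)*P(-2, 1) = (-2177 - 1*1677)*(3/2 + (1/2)*(-2)) = (-2177 - 1677)*(3/2 - 1) = -3854*1/2 = -1927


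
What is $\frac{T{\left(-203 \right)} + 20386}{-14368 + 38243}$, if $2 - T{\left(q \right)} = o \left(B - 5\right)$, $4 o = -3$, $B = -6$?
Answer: $\frac{81519}{95500} \approx 0.8536$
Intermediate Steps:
$o = - \frac{3}{4}$ ($o = \frac{1}{4} \left(-3\right) = - \frac{3}{4} \approx -0.75$)
$T{\left(q \right)} = - \frac{25}{4}$ ($T{\left(q \right)} = 2 - - \frac{3 \left(-6 - 5\right)}{4} = 2 - \left(- \frac{3}{4}\right) \left(-11\right) = 2 - \frac{33}{4} = - \frac{25}{4}$)
$\frac{T{\left(-203 \right)} + 20386}{-14368 + 38243} = \frac{- \frac{25}{4} + 20386}{-14368 + 38243} = \frac{81519}{4 \cdot 23875} = \frac{81519}{4} \cdot \frac{1}{23875} = \frac{81519}{95500}$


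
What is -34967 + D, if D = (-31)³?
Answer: -64758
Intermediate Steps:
D = -29791
-34967 + D = -34967 - 29791 = -64758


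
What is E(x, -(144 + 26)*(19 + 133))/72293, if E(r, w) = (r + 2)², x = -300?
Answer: 88804/72293 ≈ 1.2284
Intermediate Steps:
E(r, w) = (2 + r)²
E(x, -(144 + 26)*(19 + 133))/72293 = (2 - 300)²/72293 = (-298)²*(1/72293) = 88804*(1/72293) = 88804/72293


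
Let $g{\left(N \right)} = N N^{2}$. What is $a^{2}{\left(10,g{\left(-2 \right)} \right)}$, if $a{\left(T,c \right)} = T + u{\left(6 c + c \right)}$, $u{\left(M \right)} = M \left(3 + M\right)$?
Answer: $8868484$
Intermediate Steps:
$g{\left(N \right)} = N^{3}$
$a{\left(T,c \right)} = T + 7 c \left(3 + 7 c\right)$ ($a{\left(T,c \right)} = T + \left(6 c + c\right) \left(3 + \left(6 c + c\right)\right) = T + 7 c \left(3 + 7 c\right)$)
$a^{2}{\left(10,g{\left(-2 \right)} \right)} = \left(10 + 7 \left(-2\right)^{3} \left(3 + 7 \left(-2\right)^{3}\right)\right)^{2} = \left(10 + 7 \left(-8\right) \left(3 + 7 \left(-8\right)\right)\right)^{2} = \left(10 + 7 \left(-8\right) \left(3 - 56\right)\right)^{2} = \left(10 + 7 \left(-8\right) \left(-53\right)\right)^{2} = \left(10 + 2968\right)^{2} = 2978^{2} = 8868484$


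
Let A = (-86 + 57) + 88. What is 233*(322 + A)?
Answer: 88773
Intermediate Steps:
A = 59 (A = -29 + 88 = 59)
233*(322 + A) = 233*(322 + 59) = 233*381 = 88773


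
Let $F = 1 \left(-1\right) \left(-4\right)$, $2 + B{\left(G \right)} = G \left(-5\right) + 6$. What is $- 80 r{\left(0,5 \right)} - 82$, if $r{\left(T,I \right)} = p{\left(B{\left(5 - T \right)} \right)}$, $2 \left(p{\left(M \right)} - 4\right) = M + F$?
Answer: $278$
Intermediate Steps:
$B{\left(G \right)} = 4 - 5 G$ ($B{\left(G \right)} = -2 + \left(G \left(-5\right) + 6\right) = -2 - \left(-6 + 5 G\right) = 4 - 5 G$)
$F = 4$ ($F = \left(-1\right) \left(-4\right) = 4$)
$p{\left(M \right)} = 6 + \frac{M}{2}$ ($p{\left(M \right)} = 4 + \frac{M + 4}{2} = 4 + \frac{4 + M}{2} = 4 + \left(2 + \frac{M}{2}\right) = 6 + \frac{M}{2}$)
$r{\left(T,I \right)} = - \frac{9}{2} + \frac{5 T}{2}$ ($r{\left(T,I \right)} = 6 + \frac{4 - 5 \left(5 - T\right)}{2} = 6 + \frac{4 + \left(-25 + 5 T\right)}{2} = 6 + \frac{-21 + 5 T}{2} = 6 + \left(- \frac{21}{2} + \frac{5 T}{2}\right) = - \frac{9}{2} + \frac{5 T}{2}$)
$- 80 r{\left(0,5 \right)} - 82 = - 80 \left(- \frac{9}{2} + \frac{5}{2} \cdot 0\right) - 82 = - 80 \left(- \frac{9}{2} + 0\right) - 82 = \left(-80\right) \left(- \frac{9}{2}\right) - 82 = 360 - 82 = 278$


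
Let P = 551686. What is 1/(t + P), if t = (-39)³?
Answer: 1/492367 ≈ 2.0310e-6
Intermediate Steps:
t = -59319
1/(t + P) = 1/(-59319 + 551686) = 1/492367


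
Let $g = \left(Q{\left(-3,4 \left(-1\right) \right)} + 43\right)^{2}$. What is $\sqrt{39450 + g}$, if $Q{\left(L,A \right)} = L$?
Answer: $5 \sqrt{1642} \approx 202.61$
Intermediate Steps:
$g = 1600$ ($g = \left(-3 + 43\right)^{2} = 40^{2} = 1600$)
$\sqrt{39450 + g} = \sqrt{39450 + 1600} = \sqrt{41050} = 5 \sqrt{1642}$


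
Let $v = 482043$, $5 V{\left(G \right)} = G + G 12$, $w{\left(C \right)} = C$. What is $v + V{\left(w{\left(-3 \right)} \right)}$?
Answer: $\frac{2410176}{5} \approx 4.8204 \cdot 10^{5}$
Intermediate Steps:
$V{\left(G \right)} = \frac{13 G}{5}$ ($V{\left(G \right)} = \frac{G + G 12}{5} = \frac{G + 12 G}{5} = \frac{13 G}{5}$)
$v + V{\left(w{\left(-3 \right)} \right)} = 482043 + \frac{13}{5} \left(-3\right) = 482043 - \frac{39}{5} = \frac{2410176}{5}$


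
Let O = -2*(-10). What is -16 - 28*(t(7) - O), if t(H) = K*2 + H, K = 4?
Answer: 124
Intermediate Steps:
O = 20
t(H) = 8 + H (t(H) = 4*2 + H = 8 + H)
-16 - 28*(t(7) - O) = -16 - 28*((8 + 7) - 1*20) = -16 - 28*(15 - 20) = -16 - 28*(-5) = -16 + 140 = 124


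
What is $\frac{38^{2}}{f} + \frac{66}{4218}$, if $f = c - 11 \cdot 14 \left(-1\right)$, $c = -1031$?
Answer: $- \frac{1005485}{616531} \approx -1.6309$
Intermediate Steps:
$f = -877$ ($f = -1031 - 11 \cdot 14 \left(-1\right) = -1031 - 154 \left(-1\right) = -1031 - -154 = -1031 + 154 = -877$)
$\frac{38^{2}}{f} + \frac{66}{4218} = \frac{38^{2}}{-877} + \frac{66}{4218} = 1444 \left(- \frac{1}{877}\right) + 66 \cdot \frac{1}{4218} = - \frac{1444}{877} + \frac{11}{703} = - \frac{1005485}{616531}$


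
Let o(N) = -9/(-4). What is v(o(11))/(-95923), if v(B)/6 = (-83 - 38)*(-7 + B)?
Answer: -6897/191846 ≈ -0.035951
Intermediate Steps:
o(N) = 9/4 (o(N) = -9*(-¼) = 9/4)
v(B) = 5082 - 726*B (v(B) = 6*((-83 - 38)*(-7 + B)) = 6*(-121*(-7 + B)) = 6*(847 - 121*B) = 5082 - 726*B)
v(o(11))/(-95923) = (5082 - 726*9/4)/(-95923) = (5082 - 3267/2)*(-1/95923) = (6897/2)*(-1/95923) = -6897/191846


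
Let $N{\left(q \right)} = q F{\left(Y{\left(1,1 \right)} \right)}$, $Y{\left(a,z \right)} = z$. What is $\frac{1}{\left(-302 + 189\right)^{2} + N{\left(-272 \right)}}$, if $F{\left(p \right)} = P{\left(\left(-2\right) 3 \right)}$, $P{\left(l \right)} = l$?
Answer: $\frac{1}{14401} \approx 6.944 \cdot 10^{-5}$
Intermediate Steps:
$F{\left(p \right)} = -6$ ($F{\left(p \right)} = \left(-2\right) 3 = -6$)
$N{\left(q \right)} = - 6 q$ ($N{\left(q \right)} = q \left(-6\right) = - 6 q$)
$\frac{1}{\left(-302 + 189\right)^{2} + N{\left(-272 \right)}} = \frac{1}{\left(-302 + 189\right)^{2} - -1632} = \frac{1}{\left(-113\right)^{2} + 1632} = \frac{1}{12769 + 1632} = \frac{1}{14401}$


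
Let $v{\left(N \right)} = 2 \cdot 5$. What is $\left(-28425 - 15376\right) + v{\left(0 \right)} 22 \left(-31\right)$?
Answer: $-50621$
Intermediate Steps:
$v{\left(N \right)} = 10$
$\left(-28425 - 15376\right) + v{\left(0 \right)} 22 \left(-31\right) = \left(-28425 - 15376\right) + 10 \cdot 22 \left(-31\right) = -43801 + 220 \left(-31\right) = -43801 - 6820 = -50621$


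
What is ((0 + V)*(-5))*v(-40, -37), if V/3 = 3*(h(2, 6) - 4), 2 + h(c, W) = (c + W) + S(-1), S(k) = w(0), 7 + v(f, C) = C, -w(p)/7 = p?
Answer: 3960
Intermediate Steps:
w(p) = -7*p
v(f, C) = -7 + C
S(k) = 0 (S(k) = -7*0 = 0)
h(c, W) = -2 + W + c (h(c, W) = -2 + ((c + W) + 0) = -2 + ((W + c) + 0) = -2 + (W + c) = -2 + W + c)
V = 18 (V = 3*(3*((-2 + 6 + 2) - 4)) = 3*(3*(6 - 4)) = 3*(3*2) = 3*6 = 18)
((0 + V)*(-5))*v(-40, -37) = ((0 + 18)*(-5))*(-7 - 37) = (18*(-5))*(-44) = -90*(-44) = 3960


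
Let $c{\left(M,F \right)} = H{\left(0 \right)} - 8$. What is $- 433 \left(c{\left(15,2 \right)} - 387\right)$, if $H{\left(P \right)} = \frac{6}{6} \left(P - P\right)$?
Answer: $171035$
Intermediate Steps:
$H{\left(P \right)} = 0$ ($H{\left(P \right)} = 6 \cdot \frac{1}{6} \cdot 0 = 1 \cdot 0 = 0$)
$c{\left(M,F \right)} = -8$ ($c{\left(M,F \right)} = 0 - 8 = -8$)
$- 433 \left(c{\left(15,2 \right)} - 387\right) = - 433 \left(-8 - 387\right) = \left(-433\right) \left(-395\right) = 171035$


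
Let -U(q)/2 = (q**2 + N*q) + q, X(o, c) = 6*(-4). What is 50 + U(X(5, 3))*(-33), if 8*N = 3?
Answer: 35888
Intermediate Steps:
N = 3/8 (N = (1/8)*3 = 3/8 ≈ 0.37500)
X(o, c) = -24
U(q) = -2*q**2 - 11*q/4 (U(q) = -2*((q**2 + 3*q/8) + q) = -2*(q**2 + 11*q/8) = -2*q**2 - 11*q/4)
50 + U(X(5, 3))*(-33) = 50 - 1/4*(-24)*(11 + 8*(-24))*(-33) = 50 - 1/4*(-24)*(11 - 192)*(-33) = 50 - 1/4*(-24)*(-181)*(-33) = 50 - 1086*(-33) = 50 + 35838 = 35888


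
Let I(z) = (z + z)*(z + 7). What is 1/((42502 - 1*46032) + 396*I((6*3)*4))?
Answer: 1/4501366 ≈ 2.2215e-7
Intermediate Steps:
I(z) = 2*z*(7 + z) (I(z) = (2*z)*(7 + z) = 2*z*(7 + z))
1/((42502 - 1*46032) + 396*I((6*3)*4)) = 1/((42502 - 1*46032) + 396*(2*((6*3)*4)*(7 + (6*3)*4))) = 1/((42502 - 46032) + 396*(2*(18*4)*(7 + 18*4))) = 1/(-3530 + 396*(2*72*(7 + 72))) = 1/(-3530 + 396*(2*72*79)) = 1/(-3530 + 396*11376) = 1/(-3530 + 4504896) = 1/4501366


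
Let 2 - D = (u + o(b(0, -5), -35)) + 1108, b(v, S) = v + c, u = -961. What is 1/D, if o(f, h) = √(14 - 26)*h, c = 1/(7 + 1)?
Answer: -29/7145 - 14*I*√3/7145 ≈ -0.0040588 - 0.0033938*I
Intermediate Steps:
c = ⅛ (c = 1/8 = ⅛ ≈ 0.12500)
b(v, S) = ⅛ + v (b(v, S) = v + ⅛ = ⅛ + v)
o(f, h) = 2*I*h*√3 (o(f, h) = √(-12)*h = (2*I*√3)*h = 2*I*h*√3)
D = -145 + 70*I*√3 (D = 2 - ((-961 + 2*I*(-35)*√3) + 1108) = 2 - ((-961 - 70*I*√3) + 1108) = 2 - (147 - 70*I*√3) = 2 + (-147 + 70*I*√3) = -145 + 70*I*√3 ≈ -145.0 + 121.24*I)
1/D = 1/(-145 + 70*I*√3)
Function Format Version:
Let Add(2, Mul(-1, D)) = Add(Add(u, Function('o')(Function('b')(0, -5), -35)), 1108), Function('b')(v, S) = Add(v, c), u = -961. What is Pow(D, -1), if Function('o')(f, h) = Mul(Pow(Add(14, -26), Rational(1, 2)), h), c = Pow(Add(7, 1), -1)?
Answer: Add(Rational(-29, 7145), Mul(Rational(-14, 7145), I, Pow(3, Rational(1, 2)))) ≈ Add(-0.0040588, Mul(-0.0033938, I))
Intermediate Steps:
c = Rational(1, 8) (c = Pow(8, -1) = Rational(1, 8) ≈ 0.12500)
Function('b')(v, S) = Add(Rational(1, 8), v) (Function('b')(v, S) = Add(v, Rational(1, 8)) = Add(Rational(1, 8), v))
Function('o')(f, h) = Mul(2, I, h, Pow(3, Rational(1, 2))) (Function('o')(f, h) = Mul(Pow(-12, Rational(1, 2)), h) = Mul(Mul(2, I, Pow(3, Rational(1, 2))), h) = Mul(2, I, h, Pow(3, Rational(1, 2))))
D = Add(-145, Mul(70, I, Pow(3, Rational(1, 2)))) (D = Add(2, Mul(-1, Add(Add(-961, Mul(2, I, -35, Pow(3, Rational(1, 2)))), 1108))) = Add(2, Mul(-1, Add(Add(-961, Mul(-70, I, Pow(3, Rational(1, 2)))), 1108))) = Add(2, Mul(-1, Add(147, Mul(-70, I, Pow(3, Rational(1, 2)))))) = Add(2, Add(-147, Mul(70, I, Pow(3, Rational(1, 2))))) = Add(-145, Mul(70, I, Pow(3, Rational(1, 2)))) ≈ Add(-145.00, Mul(121.24, I)))
Pow(D, -1) = Pow(Add(-145, Mul(70, I, Pow(3, Rational(1, 2)))), -1)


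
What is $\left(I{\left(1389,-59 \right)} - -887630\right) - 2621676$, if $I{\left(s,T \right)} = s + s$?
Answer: $-1731268$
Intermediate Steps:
$I{\left(s,T \right)} = 2 s$
$\left(I{\left(1389,-59 \right)} - -887630\right) - 2621676 = \left(2 \cdot 1389 - -887630\right) - 2621676 = \left(2778 + 887630\right) - 2621676 = 890408 - 2621676 = -1731268$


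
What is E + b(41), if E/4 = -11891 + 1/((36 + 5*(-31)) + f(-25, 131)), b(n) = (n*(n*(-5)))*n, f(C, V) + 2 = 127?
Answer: -1176505/3 ≈ -3.9217e+5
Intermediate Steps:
f(C, V) = 125 (f(C, V) = -2 + 127 = 125)
b(n) = -5*n³ (b(n) = (n*(-5*n))*n = (-5*n²)*n = -5*n³)
E = -142690/3 (E = 4*(-11891 + 1/((36 + 5*(-31)) + 125)) = 4*(-11891 + 1/((36 - 155) + 125)) = 4*(-11891 + 1/(-119 + 125)) = 4*(-11891 + 1/6) = 4*(-11891 + ⅙) = 4*(-71345/6) = -142690/3 ≈ -47563.)
E + b(41) = -142690/3 - 5*41³ = -142690/3 - 5*68921 = -142690/3 - 344605 = -1176505/3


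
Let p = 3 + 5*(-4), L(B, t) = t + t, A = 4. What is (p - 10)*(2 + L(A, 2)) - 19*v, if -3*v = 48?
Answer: 142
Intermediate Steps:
L(B, t) = 2*t
p = -17 (p = 3 - 20 = -17)
v = -16 (v = -⅓*48 = -16)
(p - 10)*(2 + L(A, 2)) - 19*v = (-17 - 10)*(2 + 2*2) - 19*(-16) = -27*(2 + 4) + 304 = -27*6 + 304 = -162 + 304 = 142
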